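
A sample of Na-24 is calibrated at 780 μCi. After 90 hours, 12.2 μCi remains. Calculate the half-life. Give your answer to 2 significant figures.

A/A₀ = 12.2/780 ≈ 0.015641.
n = log₂(63.934) ≈ 5.9985 half-lives elapsed in 90 hours.
t½ = 90/5.9985 ≈ 15.004 hours.

15 hours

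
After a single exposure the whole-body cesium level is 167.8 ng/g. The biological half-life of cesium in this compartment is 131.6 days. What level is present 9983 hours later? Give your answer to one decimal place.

Convert the elapsed time: 9983 hours = 415.958 days.
Number of half-lives: n = 415.958/131.6 ≈ 3.1608.
Remaining = 167.8 × (1/2)^3.1608 = 167.8 × 0.11182 ≈ 18.763 ng/g.

18.8 ng/g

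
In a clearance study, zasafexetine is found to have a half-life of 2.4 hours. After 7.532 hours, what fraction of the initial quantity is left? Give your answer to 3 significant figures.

0.114

n = 7.532/2.4 ≈ 3.1383 half-lives.
Fraction remaining = (1/2)^3.1383 ≈ 0.11357.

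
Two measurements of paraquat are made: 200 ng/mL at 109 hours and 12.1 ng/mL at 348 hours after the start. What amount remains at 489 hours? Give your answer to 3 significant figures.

Over Δt = 348 − 109 = 239 hours, the level fell by a factor of 200/12.1 ≈ 16.529.
n = log₂(16.529) ≈ 4.0469 half-lives, so t½ = 239/4.0469 ≈ 59.057 hours.
From t = 348 to t = 489: 12.1 × (1/2)^((489−348)/59.057) ≈ 2.3124 ng/mL.

2.31 ng/mL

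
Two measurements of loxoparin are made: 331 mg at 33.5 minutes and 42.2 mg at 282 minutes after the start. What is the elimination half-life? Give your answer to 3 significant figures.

Over Δt = 282 − 33.5 = 248.5 minutes, the level fell by a factor of 331/42.2 ≈ 7.8436.
n = log₂(7.8436) ≈ 2.9715 half-lives, so t½ = 248.5/2.9715 ≈ 83.627 minutes.

83.6 minutes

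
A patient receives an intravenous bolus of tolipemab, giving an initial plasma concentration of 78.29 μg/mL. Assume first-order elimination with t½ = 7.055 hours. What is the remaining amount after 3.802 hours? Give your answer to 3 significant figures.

Number of half-lives: n = 3.802/7.055 ≈ 0.53891.
Remaining = 78.29 × (1/2)^0.53891 = 78.29 × 0.68829 ≈ 53.886 μg/mL.

53.9 μg/mL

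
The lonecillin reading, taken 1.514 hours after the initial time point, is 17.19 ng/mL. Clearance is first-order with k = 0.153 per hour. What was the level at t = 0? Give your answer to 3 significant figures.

t½ = ln 2 / k = 0.69315 / 0.153 ≈ 4.5304 hours.
Number of half-lives elapsed: n = 1.514/4.5304 ≈ 0.33419.
A₀ = A × 2^n = 17.19 × 2^0.33419 = 17.19 × 1.2607 ≈ 21.671 ng/mL.

21.7 ng/mL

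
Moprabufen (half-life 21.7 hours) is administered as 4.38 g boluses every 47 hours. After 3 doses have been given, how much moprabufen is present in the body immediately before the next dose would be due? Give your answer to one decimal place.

1.2 g

The 3 doses were given 141, 94, 47 hours ago.
Total = 4.38·(1/2)^(141/21.7) + 4.38·(1/2)^(94/21.7) + 4.38·(1/2)^(47/21.7)
      = 0.04847 + 0.21751 + 0.97605 ≈ 1.242 g.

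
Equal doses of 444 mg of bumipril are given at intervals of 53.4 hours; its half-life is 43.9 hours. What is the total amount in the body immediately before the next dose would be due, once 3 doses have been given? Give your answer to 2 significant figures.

310 mg

The 3 doses were given 160.2, 106.8, 53.4 hours ago.
Total = 444·(1/2)^(160.2/43.9) + 444·(1/2)^(106.8/43.9) + 444·(1/2)^(53.4/43.9)
      = 35.389 + 82.231 + 191.08 ≈ 308.7 mg.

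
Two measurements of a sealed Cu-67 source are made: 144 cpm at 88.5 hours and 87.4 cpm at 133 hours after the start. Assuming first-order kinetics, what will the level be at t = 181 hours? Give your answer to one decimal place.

51.0 cpm

Over Δt = 133 − 88.5 = 44.5 hours, the level fell by a factor of 144/87.4 ≈ 1.6476.
n = log₂(1.6476) ≈ 0.72036 half-lives, so t½ = 44.5/0.72036 ≈ 61.774 hours.
From t = 133 to t = 181: 87.4 × (1/2)^((181−133)/61.774) ≈ 51.004 cpm.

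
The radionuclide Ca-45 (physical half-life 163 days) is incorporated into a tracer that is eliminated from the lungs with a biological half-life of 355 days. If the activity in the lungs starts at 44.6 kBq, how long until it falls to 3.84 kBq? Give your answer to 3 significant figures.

1/t_eff = 1/t_phys + 1/t_biol = 1/163 + 1/355 = 0.0089519 per day.
t_eff = 163 × 355 / (163 + 355) ≈ 111.71 days.
n = log₂(44.6/3.84) ≈ 3.5379; t = 3.5379 × 111.71 ≈ 395.21 days.

395 days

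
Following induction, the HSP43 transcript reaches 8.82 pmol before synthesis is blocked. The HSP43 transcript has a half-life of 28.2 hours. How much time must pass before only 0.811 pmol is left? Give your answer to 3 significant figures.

Fraction remaining = 0.811/8.82 ≈ 0.09195.
n = log₂(8.82/0.811) = ln(10.875)/ln 2 ≈ 3.443 half-lives.
t = n × t½ = 3.443 × 28.2 ≈ 97.093 hours.

97.1 hours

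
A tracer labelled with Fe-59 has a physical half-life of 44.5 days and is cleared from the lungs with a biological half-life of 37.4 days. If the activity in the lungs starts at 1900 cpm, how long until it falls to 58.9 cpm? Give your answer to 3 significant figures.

102 days

1/t_eff = 1/t_phys + 1/t_biol = 1/44.5 + 1/37.4 = 0.04921 per day.
t_eff = 44.5 × 37.4 / (44.5 + 37.4) ≈ 20.321 days.
n = log₂(1900/58.9) ≈ 5.0116; t = 5.0116 × 20.321 ≈ 101.84 days.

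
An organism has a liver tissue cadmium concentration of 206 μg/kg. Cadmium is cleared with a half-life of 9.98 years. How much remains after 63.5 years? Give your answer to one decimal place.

Number of half-lives: n = 63.5/9.98 ≈ 6.3627.
Remaining = 206 × (1/2)^6.3627 = 206 × 0.012151 ≈ 2.5032 μg/kg.

2.5 μg/kg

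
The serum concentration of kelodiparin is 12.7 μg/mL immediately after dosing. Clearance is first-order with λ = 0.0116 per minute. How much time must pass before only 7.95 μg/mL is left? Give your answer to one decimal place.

t½ = ln 2 / λ = 0.69315 / 0.0116 ≈ 59.754 minutes.
Fraction remaining = 7.95/12.7 ≈ 0.62598.
n = log₂(12.7/7.95) = ln(1.5975)/ln 2 ≈ 0.6758 half-lives.
t = n × t½ = 0.6758 × 59.754 ≈ 40.382 minutes.

40.4 minutes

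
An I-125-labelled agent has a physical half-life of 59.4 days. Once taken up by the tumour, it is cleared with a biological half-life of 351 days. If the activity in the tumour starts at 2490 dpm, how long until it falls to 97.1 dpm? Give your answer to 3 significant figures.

238 days

1/t_eff = 1/t_phys + 1/t_biol = 1/59.4 + 1/351 = 0.019684 per day.
t_eff = 59.4 × 351 / (59.4 + 351) ≈ 50.803 days.
n = log₂(2490/97.1) ≈ 4.6805; t = 4.6805 × 50.803 ≈ 237.78 days.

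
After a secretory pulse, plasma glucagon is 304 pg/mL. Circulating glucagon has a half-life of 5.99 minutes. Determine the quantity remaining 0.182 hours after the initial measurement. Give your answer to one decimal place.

85.9 pg/mL

Convert the elapsed time: 0.182 hours = 10.92 minutes.
Number of half-lives: n = 10.92/5.99 ≈ 1.823.
Remaining = 304 × (1/2)^1.823 = 304 × 0.28263 ≈ 85.918 pg/mL.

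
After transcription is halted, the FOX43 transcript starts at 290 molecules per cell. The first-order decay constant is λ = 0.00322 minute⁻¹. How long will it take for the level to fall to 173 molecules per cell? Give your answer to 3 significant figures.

160 minutes

t½ = ln 2 / λ = 0.69315 / 0.00322 ≈ 215.26 minutes.
Fraction remaining = 173/290 ≈ 0.59655.
n = log₂(290/173) = ln(1.6763)/ln 2 ≈ 0.74528 half-lives.
t = n × t½ = 0.74528 × 215.26 ≈ 160.43 minutes.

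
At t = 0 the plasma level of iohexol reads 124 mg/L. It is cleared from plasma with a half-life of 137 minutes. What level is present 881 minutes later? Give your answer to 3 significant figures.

Number of half-lives: n = 881/137 ≈ 6.4307.
Remaining = 124 × (1/2)^6.4307 = 124 × 0.011593 ≈ 1.4375 mg/L.

1.44 mg/L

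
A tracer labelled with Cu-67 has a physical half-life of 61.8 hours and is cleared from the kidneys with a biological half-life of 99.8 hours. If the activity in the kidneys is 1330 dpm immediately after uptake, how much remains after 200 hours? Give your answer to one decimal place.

35.2 dpm

1/t_eff = 1/t_phys + 1/t_biol = 1/61.8 + 1/99.8 = 0.026201 per hour.
t_eff = 61.8 × 99.8 / (61.8 + 99.8) ≈ 38.166 hours.
Remaining = 1330 × (1/2)^(200/38.166) = 1330 × (1/2)^5.2403 ≈ 35.187 dpm.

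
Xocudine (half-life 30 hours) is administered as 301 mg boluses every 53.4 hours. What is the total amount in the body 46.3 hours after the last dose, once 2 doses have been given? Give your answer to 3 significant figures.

133 mg

The 2 doses were given 99.7, 46.3 hours ago.
Total = 301·(1/2)^(99.7/30) + 301·(1/2)^(46.3/30)
      = 30.071 + 103.27 ≈ 133.34 mg.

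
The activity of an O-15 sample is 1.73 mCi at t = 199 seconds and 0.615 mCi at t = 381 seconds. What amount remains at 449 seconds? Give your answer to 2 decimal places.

Over Δt = 381 − 199 = 182 seconds, the level fell by a factor of 1.73/0.615 ≈ 2.813.
n = log₂(2.813) ≈ 1.4921 half-lives, so t½ = 182/1.4921 ≈ 121.97 seconds.
From t = 381 to t = 449: 0.615 × (1/2)^((449−381)/121.97) ≈ 0.41788 mCi.

0.42 mCi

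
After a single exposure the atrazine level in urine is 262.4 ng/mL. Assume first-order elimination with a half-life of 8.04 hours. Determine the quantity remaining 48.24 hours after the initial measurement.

4.1 ng/mL

Elapsed time is 6 half-lives (48.24/8.04).
Each half-life halves the amount: 262.4 × (1/2)^6 = 262.4/64 = 4.1 ng/mL.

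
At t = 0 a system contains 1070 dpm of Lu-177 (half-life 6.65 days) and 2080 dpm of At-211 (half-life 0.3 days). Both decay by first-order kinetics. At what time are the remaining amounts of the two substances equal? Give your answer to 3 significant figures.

Set 1070·(1/2)^(t/6.65) = 2080·(1/2)^(t/0.3).
Taking log₂: log₂(1070/2080) = t·(1/6.65 − 1/0.3).
log₂(0.51442) = -0.95897; 1/6.65 − 1/0.3 = -3.183.
t = -0.95897 / -3.183 ≈ 0.30128 days.

0.301 days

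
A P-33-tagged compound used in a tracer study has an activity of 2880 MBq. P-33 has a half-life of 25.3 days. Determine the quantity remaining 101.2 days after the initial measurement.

180 MBq

Elapsed time is 4 half-lives (101.2/25.3).
Each half-life halves the amount: 2880 × (1/2)^4 = 2880/16 = 180 MBq.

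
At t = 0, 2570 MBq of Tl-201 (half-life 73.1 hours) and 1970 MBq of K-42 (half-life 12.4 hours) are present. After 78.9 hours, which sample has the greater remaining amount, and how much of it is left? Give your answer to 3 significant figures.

Tl-201: 2570 × (1/2)^1.0793 ≈ 1216.2 MBq.
K-42: 1970 × (1/2)^6.3629 ≈ 23.935 MBq.
Tl-201 has more remaining, at ≈ 1216.2 MBq.

Tl-201, 1220 MBq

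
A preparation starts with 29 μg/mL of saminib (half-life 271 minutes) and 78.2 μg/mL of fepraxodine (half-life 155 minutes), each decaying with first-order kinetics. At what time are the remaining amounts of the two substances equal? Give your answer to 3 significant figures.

518 minutes

Set 29·(1/2)^(t/271) = 78.2·(1/2)^(t/155).
Taking log₂: log₂(29/78.2) = t·(1/271 − 1/155).
log₂(0.37084) = -1.4311; 1/271 − 1/155 = -0.0027616.
t = -1.4311 / -0.0027616 ≈ 518.22 minutes.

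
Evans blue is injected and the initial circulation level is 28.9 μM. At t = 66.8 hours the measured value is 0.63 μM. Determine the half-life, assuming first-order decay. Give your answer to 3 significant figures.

12.1 hours

A/A₀ = 0.63/28.9 ≈ 0.021799.
n = log₂(45.873) ≈ 5.5196 half-lives elapsed in 66.8 hours.
t½ = 66.8/5.5196 ≈ 12.102 hours.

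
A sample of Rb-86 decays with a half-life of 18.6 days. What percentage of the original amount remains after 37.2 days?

n = 37.2/18.6 ≈ 2 half-lives.
Fraction remaining = (1/2)^2 ≈ 0.25, i.e. 25%.

25%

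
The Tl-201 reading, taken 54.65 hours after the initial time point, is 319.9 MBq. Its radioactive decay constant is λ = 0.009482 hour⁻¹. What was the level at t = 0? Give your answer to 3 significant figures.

537 MBq

t½ = ln 2 / λ = 0.69315 / 0.009482 ≈ 73.101 hours.
Number of half-lives elapsed: n = 54.65/73.101 ≈ 0.74759.
A₀ = A × 2^n = 319.9 × 2^0.74759 = 319.9 × 1.679 ≈ 537.11 MBq.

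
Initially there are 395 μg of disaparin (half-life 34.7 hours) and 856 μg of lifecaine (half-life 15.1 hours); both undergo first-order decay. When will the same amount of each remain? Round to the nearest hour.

Set 395·(1/2)^(t/34.7) = 856·(1/2)^(t/15.1).
Taking log₂: log₂(395/856) = t·(1/34.7 − 1/15.1).
log₂(0.46145) = -1.1158; 1/34.7 − 1/15.1 = -0.037407.
t = -1.1158 / -0.037407 ≈ 29.828 hours.

30 hours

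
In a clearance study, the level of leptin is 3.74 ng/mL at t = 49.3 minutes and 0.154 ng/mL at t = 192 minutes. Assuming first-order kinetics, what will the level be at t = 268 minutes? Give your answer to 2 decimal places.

0.03 ng/mL

Over Δt = 192 − 49.3 = 142.7 minutes, the level fell by a factor of 3.74/0.154 ≈ 24.286.
n = log₂(24.286) ≈ 4.602 half-lives, so t½ = 142.7/4.602 ≈ 31.008 minutes.
From t = 192 to t = 268: 0.154 × (1/2)^((268−192)/31.008) ≈ 0.028165 ng/mL.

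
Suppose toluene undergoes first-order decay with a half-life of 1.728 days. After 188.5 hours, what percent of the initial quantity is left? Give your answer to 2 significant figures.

188.5 hours = 7.85417 days.
n = 7.85417/1.728 ≈ 4.5452 half-lives.
Fraction remaining = (1/2)^4.5452 ≈ 0.04283, i.e. 4.283%.

4.3%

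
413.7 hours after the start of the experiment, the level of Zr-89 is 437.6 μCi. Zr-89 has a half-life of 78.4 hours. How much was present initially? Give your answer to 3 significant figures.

17000 μCi

Number of half-lives elapsed: n = 413.7/78.4 ≈ 5.2768.
A₀ = A × 2^n = 437.6 × 2^5.2768 = 437.6 × 38.768 ≈ 16965 μCi.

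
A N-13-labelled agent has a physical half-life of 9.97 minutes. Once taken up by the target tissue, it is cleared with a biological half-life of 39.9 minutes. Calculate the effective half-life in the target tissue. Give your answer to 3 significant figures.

1/t_eff = 1/t_phys + 1/t_biol = 1/9.97 + 1/39.9 = 0.12536 per minute.
t_eff = 9.97 × 39.9 / (9.97 + 39.9) ≈ 7.9768 minutes.

7.98 minutes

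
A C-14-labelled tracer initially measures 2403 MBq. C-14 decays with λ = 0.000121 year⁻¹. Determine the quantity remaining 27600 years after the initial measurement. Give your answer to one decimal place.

85.2 MBq

t½ = ln 2 / λ = 0.69315 / 0.000121 ≈ 5728.5 years.
Number of half-lives: n = 27600/5728.5 ≈ 4.818.
Remaining = 2403 × (1/2)^4.818 = 2403 × 0.035451 ≈ 85.189 MBq.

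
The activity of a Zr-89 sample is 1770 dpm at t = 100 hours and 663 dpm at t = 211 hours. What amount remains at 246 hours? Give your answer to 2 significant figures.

Over Δt = 211 − 100 = 111 hours, the level fell by a factor of 1770/663 ≈ 2.6697.
n = log₂(2.6697) ≈ 1.4167 half-lives, so t½ = 111/1.4167 ≈ 78.353 hours.
From t = 211 to t = 246: 663 × (1/2)^((246−211)/78.353) ≈ 486.46 dpm.

490 dpm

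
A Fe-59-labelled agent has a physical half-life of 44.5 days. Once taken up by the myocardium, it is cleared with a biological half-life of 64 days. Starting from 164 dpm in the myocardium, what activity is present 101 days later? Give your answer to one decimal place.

11.4 dpm

1/t_eff = 1/t_phys + 1/t_biol = 1/44.5 + 1/64 = 0.038097 per day.
t_eff = 44.5 × 64 / (44.5 + 64) ≈ 26.249 days.
Remaining = 164 × (1/2)^(101/26.249) = 164 × (1/2)^3.8478 ≈ 11.391 dpm.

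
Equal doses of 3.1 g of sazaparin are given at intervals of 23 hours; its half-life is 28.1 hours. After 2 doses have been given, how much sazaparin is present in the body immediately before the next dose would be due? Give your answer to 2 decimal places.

The 2 doses were given 46, 23 hours ago.
Total = 3.1·(1/2)^(46/28.1) + 3.1·(1/2)^(23/28.1)
      = 0.99672 + 1.7578 ≈ 2.7545 g.

2.75 g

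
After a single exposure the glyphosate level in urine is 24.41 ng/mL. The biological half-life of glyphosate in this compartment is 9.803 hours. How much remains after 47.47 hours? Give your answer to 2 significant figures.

Number of half-lives: n = 47.47/9.803 ≈ 4.8424.
Remaining = 24.41 × (1/2)^4.8424 = 24.41 × 0.034857 ≈ 0.85087 ng/mL.

0.85 ng/mL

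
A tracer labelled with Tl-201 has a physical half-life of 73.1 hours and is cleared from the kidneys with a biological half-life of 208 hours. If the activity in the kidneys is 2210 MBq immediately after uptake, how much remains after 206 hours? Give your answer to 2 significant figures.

160 MBq

1/t_eff = 1/t_phys + 1/t_biol = 1/73.1 + 1/208 = 0.018488 per hour.
t_eff = 73.1 × 208 / (73.1 + 208) ≈ 54.09 hours.
Remaining = 2210 × (1/2)^(206/54.09) = 2210 × (1/2)^3.8084 ≈ 157.74 MBq.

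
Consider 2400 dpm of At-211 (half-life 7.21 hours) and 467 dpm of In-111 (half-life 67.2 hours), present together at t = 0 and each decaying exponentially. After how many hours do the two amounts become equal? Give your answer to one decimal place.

Set 2400·(1/2)^(t/7.21) = 467·(1/2)^(t/67.2).
Taking log₂: log₂(2400/467) = t·(1/7.21 − 1/67.2).
log₂(5.1392) = 2.3615; 1/7.21 − 1/67.2 = 0.12382.
t = 2.3615 / 0.12382 ≈ 19.073 hours.

19.1 hours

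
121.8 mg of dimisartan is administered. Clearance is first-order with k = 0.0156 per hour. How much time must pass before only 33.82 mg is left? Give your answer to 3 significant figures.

82.1 hours

t½ = ln 2 / k = 0.69315 / 0.0156 ≈ 44.433 hours.
Fraction remaining = 33.82/121.8 ≈ 0.27767.
n = log₂(121.8/33.82) = ln(3.6014)/ln 2 ≈ 1.8486 half-lives.
t = n × t½ = 1.8486 × 44.433 ≈ 82.136 hours.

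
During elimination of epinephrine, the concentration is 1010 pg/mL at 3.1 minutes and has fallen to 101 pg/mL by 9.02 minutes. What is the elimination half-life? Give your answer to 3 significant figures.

Over Δt = 9.02 − 3.1 = 5.92 minutes, the level fell by a factor of 1010/101 ≈ 10.
n = log₂(10) ≈ 3.3219 half-lives, so t½ = 5.92/3.3219 ≈ 1.7821 minutes.

1.78 minutes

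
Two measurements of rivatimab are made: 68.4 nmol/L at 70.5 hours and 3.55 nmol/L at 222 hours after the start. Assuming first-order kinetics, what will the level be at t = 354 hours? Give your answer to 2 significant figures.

0.27 nmol/L

Over Δt = 222 − 70.5 = 151.5 hours, the level fell by a factor of 68.4/3.55 ≈ 19.268.
n = log₂(19.268) ≈ 4.2681 half-lives, so t½ = 151.5/4.2681 ≈ 35.496 hours.
From t = 222 to t = 354: 3.55 × (1/2)^((354−222)/35.496) ≈ 0.26963 nmol/L.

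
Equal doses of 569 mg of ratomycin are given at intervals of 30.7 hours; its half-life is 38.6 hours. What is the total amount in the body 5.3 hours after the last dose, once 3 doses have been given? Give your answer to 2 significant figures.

The 3 doses were given 66.7, 36, 5.3 hours ago.
Total = 569·(1/2)^(66.7/38.6) + 569·(1/2)^(36/38.6) + 569·(1/2)^(5.3/38.6)
      = 171.77 + 298.1 + 517.34 ≈ 987.21 mg.

990 mg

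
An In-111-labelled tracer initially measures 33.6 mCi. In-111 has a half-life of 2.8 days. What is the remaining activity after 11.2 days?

Elapsed time is 4 half-lives (11.2/2.8).
Each half-life halves the amount: 33.6 × (1/2)^4 = 33.6/16 = 2.1 mCi.

2.1 mCi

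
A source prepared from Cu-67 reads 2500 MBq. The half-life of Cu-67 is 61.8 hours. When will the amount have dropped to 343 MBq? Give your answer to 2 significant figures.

Fraction remaining = 343/2500 ≈ 0.1372.
n = log₂(2500/343) = ln(7.2886)/ln 2 ≈ 2.8656 half-lives.
t = n × t½ = 2.8656 × 61.8 ≈ 177.1 hours.

180 hours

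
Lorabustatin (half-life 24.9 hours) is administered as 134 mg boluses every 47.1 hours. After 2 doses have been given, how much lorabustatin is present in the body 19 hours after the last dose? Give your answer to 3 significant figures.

100 mg

The 2 doses were given 66.1, 19 hours ago.
Total = 134·(1/2)^(66.1/24.9) + 134·(1/2)^(19/24.9)
      = 21.281 + 78.959 ≈ 100.24 mg.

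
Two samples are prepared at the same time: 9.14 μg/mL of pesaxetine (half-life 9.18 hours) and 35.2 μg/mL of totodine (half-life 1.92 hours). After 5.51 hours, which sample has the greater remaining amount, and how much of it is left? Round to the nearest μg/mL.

pesaxetine, 6 μg/mL

pesaxetine: 9.14 × (1/2)^0.60022 ≈ 6.0292 μg/mL.
totodine: 35.2 × (1/2)^2.8698 ≈ 4.8156 μg/mL.
Pesaxetine has more remaining, at ≈ 6.0292 μg/mL.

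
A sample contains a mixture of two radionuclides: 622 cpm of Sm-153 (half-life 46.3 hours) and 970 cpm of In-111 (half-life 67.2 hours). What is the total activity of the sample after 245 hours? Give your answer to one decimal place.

Sm-153: 622 × (1/2)^(245/46.3) = 622 × (1/2)^5.2916 ≈ 15.881 cpm.
In-111: 970 × (1/2)^(245/67.2) = 970 × (1/2)^3.6458 ≈ 77.494 cpm.
Total = 15.881 + 77.494 ≈ 93.374 cpm.

93.4 cpm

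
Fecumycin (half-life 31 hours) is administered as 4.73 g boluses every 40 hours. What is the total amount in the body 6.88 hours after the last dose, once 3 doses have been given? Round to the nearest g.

6 g

The 3 doses were given 86.88, 46.88, 6.88 hours ago.
Total = 4.73·(1/2)^(86.88/31) + 4.73·(1/2)^(46.88/31) + 4.73·(1/2)^(6.88/31)
      = 0.67795 + 1.6582 + 4.0556 ≈ 6.3917 g.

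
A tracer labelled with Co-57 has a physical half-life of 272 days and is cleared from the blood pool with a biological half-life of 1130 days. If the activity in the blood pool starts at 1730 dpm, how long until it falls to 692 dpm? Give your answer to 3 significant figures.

1/t_eff = 1/t_phys + 1/t_biol = 1/272 + 1/1130 = 0.0045614 per day.
t_eff = 272 × 1130 / (272 + 1130) ≈ 219.23 days.
n = log₂(1730/692) ≈ 1.3219; t = 1.3219 × 219.23 ≈ 289.81 days.

290 days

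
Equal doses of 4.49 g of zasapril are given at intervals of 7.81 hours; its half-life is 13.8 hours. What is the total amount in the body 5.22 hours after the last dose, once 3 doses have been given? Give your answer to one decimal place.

The 3 doses were given 20.84, 13.03, 5.22 hours ago.
Total = 4.49·(1/2)^(20.84/13.8) + 4.49·(1/2)^(13.03/13.8) + 4.49·(1/2)^(5.22/13.8)
      = 1.5763 + 2.3335 + 3.4544 ≈ 7.3643 g.

7.4 g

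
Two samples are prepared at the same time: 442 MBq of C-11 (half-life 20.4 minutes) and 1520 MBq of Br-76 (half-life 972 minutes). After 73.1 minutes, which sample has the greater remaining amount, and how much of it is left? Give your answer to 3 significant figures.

Br-76, 1440 MBq

C-11: 442 × (1/2)^3.5833 ≈ 36.875 MBq.
Br-76: 1520 × (1/2)^0.075206 ≈ 1442.8 MBq.
Br-76 has more remaining, at ≈ 1442.8 MBq.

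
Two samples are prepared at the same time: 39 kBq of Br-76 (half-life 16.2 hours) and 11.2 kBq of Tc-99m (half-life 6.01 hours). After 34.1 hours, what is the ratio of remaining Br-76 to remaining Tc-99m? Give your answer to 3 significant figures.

Br-76: 39 × (1/2)^(34.1/16.2) = 39 × (1/2)^2.1049 ≈ 9.066 kBq.
Tc-99m: 11.2 × (1/2)^(34.1/6.01) = 11.2 × (1/2)^5.6739 ≈ 0.21939 kBq.
Ratio ≈ 9.066 / 0.21939 ≈ 41.324.

41.3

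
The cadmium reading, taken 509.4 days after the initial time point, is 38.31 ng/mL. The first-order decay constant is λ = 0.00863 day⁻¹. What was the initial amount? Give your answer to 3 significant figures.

3110 ng/mL

t½ = ln 2 / λ = 0.69315 / 0.00863 ≈ 80.318 days.
Number of half-lives elapsed: n = 509.4/80.318 ≈ 6.3423.
A₀ = A × 2^n = 38.31 × 2^6.3423 = 38.31 × 81.136 ≈ 3108.3 ng/mL.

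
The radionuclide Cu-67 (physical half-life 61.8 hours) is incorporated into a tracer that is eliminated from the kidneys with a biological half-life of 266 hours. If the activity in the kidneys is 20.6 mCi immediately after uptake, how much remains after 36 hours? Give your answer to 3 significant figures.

12.5 mCi

1/t_eff = 1/t_phys + 1/t_biol = 1/61.8 + 1/266 = 0.019941 per hour.
t_eff = 61.8 × 266 / (61.8 + 266) ≈ 50.149 hours.
Remaining = 20.6 × (1/2)^(36/50.149) = 20.6 × (1/2)^0.71786 ≈ 12.525 mCi.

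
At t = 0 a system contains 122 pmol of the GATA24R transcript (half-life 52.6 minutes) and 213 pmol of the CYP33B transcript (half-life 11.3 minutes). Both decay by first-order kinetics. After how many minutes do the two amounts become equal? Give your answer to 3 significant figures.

11.6 minutes

Set 122·(1/2)^(t/52.6) = 213·(1/2)^(t/11.3).
Taking log₂: log₂(122/213) = t·(1/52.6 − 1/11.3).
log₂(0.57277) = -0.80397; 1/52.6 − 1/11.3 = -0.069484.
t = -0.80397 / -0.069484 ≈ 11.571 minutes.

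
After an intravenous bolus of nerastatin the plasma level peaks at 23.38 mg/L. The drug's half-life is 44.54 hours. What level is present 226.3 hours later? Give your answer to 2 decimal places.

Number of half-lives: n = 226.3/44.54 ≈ 5.0808.
Remaining = 23.38 × (1/2)^5.0808 = 23.38 × 0.029547 ≈ 0.69082 mg/L.

0.69 mg/L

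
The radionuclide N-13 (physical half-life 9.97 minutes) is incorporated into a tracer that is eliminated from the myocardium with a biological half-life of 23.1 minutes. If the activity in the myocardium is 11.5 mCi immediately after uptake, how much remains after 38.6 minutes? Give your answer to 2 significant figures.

0.25 mCi

1/t_eff = 1/t_phys + 1/t_biol = 1/9.97 + 1/23.1 = 0.14359 per minute.
t_eff = 9.97 × 23.1 / (9.97 + 23.1) ≈ 6.9642 minutes.
Remaining = 11.5 × (1/2)^(38.6/6.9642) = 11.5 × (1/2)^5.5426 ≈ 0.24672 mCi.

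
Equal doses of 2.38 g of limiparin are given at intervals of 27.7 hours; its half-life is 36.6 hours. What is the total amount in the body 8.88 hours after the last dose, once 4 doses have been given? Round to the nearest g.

4 g

The 4 doses were given 91.98, 64.28, 36.58, 8.88 hours ago.
Total = 2.38·(1/2)^(91.98/36.6) + 2.38·(1/2)^(64.28/36.6) + 2.38·(1/2)^(36.58/36.6) + 2.38·(1/2)^(8.88/36.6)
      = 0.41692 + 0.7045 + 1.1905 + 2.0116 ≈ 4.3235 g.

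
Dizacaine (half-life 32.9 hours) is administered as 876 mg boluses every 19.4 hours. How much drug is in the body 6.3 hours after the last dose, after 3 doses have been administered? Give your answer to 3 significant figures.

1620 mg

The 3 doses were given 45.1, 25.7, 6.3 hours ago.
Total = 876·(1/2)^(45.1/32.9) + 876·(1/2)^(25.7/32.9) + 876·(1/2)^(6.3/32.9)
      = 338.72 + 509.75 + 767.11 ≈ 1615.6 mg.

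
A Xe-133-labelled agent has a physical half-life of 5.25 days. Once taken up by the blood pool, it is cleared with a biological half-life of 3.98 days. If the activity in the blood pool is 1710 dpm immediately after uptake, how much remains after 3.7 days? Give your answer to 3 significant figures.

1/t_eff = 1/t_phys + 1/t_biol = 1/5.25 + 1/3.98 = 0.44173 per day.
t_eff = 5.25 × 3.98 / (5.25 + 3.98) ≈ 2.2638 days.
Remaining = 1710 × (1/2)^(3.7/2.2638) = 1710 × (1/2)^1.6344 ≈ 550.79 dpm.

551 dpm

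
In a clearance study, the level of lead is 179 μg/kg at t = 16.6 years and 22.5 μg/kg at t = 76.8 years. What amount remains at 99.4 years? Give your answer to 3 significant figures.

Over Δt = 76.8 − 16.6 = 60.2 years, the level fell by a factor of 179/22.5 ≈ 7.9556.
n = log₂(7.9556) ≈ 2.992 half-lives, so t½ = 60.2/2.992 ≈ 20.121 years.
From t = 76.8 to t = 99.4: 22.5 × (1/2)^((99.4−76.8)/20.121) ≈ 10.329 μg/kg.

10.3 μg/kg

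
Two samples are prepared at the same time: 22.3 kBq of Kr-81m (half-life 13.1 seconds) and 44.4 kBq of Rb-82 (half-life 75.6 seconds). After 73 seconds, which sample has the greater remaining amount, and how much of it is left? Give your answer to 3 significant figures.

Rb-82, 22.7 kBq

Kr-81m: 22.3 × (1/2)^5.5725 ≈ 0.46861 kBq.
Rb-82: 44.4 × (1/2)^0.96561 ≈ 22.736 kBq.
Rb-82 has more remaining, at ≈ 22.736 kBq.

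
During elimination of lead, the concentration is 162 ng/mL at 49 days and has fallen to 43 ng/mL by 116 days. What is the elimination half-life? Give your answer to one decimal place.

Over Δt = 116 − 49 = 67 days, the level fell by a factor of 162/43 ≈ 3.7674.
n = log₂(3.7674) ≈ 1.9136 half-lives, so t½ = 67/1.9136 ≈ 35.013 days.

35.0 days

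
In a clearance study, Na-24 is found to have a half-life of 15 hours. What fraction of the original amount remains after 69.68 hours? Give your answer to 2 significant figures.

0.040

n = 69.68/15 ≈ 4.6453 half-lives.
Fraction remaining = (1/2)^4.6453 ≈ 0.039959.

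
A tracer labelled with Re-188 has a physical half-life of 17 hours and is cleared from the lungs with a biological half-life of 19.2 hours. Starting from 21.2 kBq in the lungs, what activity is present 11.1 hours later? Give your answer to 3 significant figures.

9.03 kBq

1/t_eff = 1/t_phys + 1/t_biol = 1/17 + 1/19.2 = 0.11091 per hour.
t_eff = 17 × 19.2 / (17 + 19.2) ≈ 9.0166 hours.
Remaining = 21.2 × (1/2)^(11.1/9.0166) = 21.2 × (1/2)^1.2311 ≈ 9.0313 kBq.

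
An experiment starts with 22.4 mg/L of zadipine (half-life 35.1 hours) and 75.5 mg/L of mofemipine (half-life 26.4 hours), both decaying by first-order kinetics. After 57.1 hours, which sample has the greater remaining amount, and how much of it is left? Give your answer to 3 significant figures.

mofemipine, 16.9 mg/L

zadipine: 22.4 × (1/2)^1.6268 ≈ 7.2533 mg/L.
mofemipine: 75.5 × (1/2)^2.1629 ≈ 16.86 mg/L.
Mofemipine has more remaining, at ≈ 16.86 mg/L.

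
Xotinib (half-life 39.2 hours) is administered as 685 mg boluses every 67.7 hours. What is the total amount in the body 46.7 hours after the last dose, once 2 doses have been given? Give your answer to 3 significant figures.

391 mg

The 2 doses were given 114.4, 46.7 hours ago.
Total = 685·(1/2)^(114.4/39.2) + 685·(1/2)^(46.7/39.2)
      = 90.61 + 299.96 ≈ 390.57 mg.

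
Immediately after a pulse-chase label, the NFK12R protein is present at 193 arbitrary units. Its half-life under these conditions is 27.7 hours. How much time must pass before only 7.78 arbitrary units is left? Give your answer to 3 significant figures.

128 hours

Fraction remaining = 7.78/193 ≈ 0.040311.
n = log₂(193/7.78) = ln(24.807)/ln 2 ≈ 4.6327 half-lives.
t = n × t½ = 4.6327 × 27.7 ≈ 128.33 hours.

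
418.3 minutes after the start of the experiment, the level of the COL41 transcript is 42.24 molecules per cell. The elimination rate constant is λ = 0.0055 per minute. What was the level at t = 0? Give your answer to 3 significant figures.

422 molecules per cell

t½ = ln 2 / λ = 0.69315 / 0.0055 ≈ 126.03 minutes.
Number of half-lives elapsed: n = 418.3/126.03 ≈ 3.3191.
A₀ = A × 2^n = 42.24 × 2^3.3191 = 42.24 × 9.9807 ≈ 421.58 molecules per cell.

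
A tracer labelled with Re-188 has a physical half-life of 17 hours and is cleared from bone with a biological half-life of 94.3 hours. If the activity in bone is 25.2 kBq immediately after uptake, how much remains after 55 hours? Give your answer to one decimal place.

1.8 kBq

1/t_eff = 1/t_phys + 1/t_biol = 1/17 + 1/94.3 = 0.069428 per hour.
t_eff = 17 × 94.3 / (17 + 94.3) ≈ 14.403 hours.
Remaining = 25.2 × (1/2)^(55/14.403) = 25.2 × (1/2)^3.8185 ≈ 1.7861 kBq.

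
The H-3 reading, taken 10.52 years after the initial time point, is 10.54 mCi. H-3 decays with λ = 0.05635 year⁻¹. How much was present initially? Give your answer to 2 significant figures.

t½ = ln 2 / λ = 0.69315 / 0.05635 ≈ 12.301 years.
Number of half-lives elapsed: n = 10.52/12.301 ≈ 0.85523.
A₀ = A × 2^n = 10.54 × 2^0.85523 = 10.54 × 1.8091 ≈ 19.067 mCi.

19 mCi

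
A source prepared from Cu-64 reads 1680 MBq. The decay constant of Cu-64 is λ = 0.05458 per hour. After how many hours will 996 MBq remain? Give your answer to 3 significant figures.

9.58 hours

t½ = ln 2 / λ = 0.69315 / 0.05458 ≈ 12.7 hours.
Fraction remaining = 996/1680 ≈ 0.59286.
n = log₂(1680/996) = ln(1.6867)/ln 2 ≈ 0.75424 half-lives.
t = n × t½ = 0.75424 × 12.7 ≈ 9.5786 hours.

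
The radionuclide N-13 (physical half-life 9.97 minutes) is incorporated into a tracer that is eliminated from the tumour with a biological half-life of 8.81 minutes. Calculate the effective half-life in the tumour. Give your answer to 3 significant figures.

4.68 minutes

1/t_eff = 1/t_phys + 1/t_biol = 1/9.97 + 1/8.81 = 0.21381 per minute.
t_eff = 9.97 × 8.81 / (9.97 + 8.81) ≈ 4.6771 minutes.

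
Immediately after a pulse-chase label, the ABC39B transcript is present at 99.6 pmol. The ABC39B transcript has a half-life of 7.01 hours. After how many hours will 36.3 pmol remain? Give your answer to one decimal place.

10.2 hours

Fraction remaining = 36.3/99.6 ≈ 0.36446.
n = log₂(99.6/36.3) = ln(2.7438)/ln 2 ≈ 1.4562 half-lives.
t = n × t½ = 1.4562 × 7.01 ≈ 10.208 hours.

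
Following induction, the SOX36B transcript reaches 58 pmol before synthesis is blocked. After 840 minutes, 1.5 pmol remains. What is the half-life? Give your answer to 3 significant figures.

A/A₀ = 1.5/58 ≈ 0.025862.
n = log₂(38.667) ≈ 5.273 half-lives elapsed in 840 minutes.
t½ = 840/5.273 ≈ 159.3 minutes.

159 minutes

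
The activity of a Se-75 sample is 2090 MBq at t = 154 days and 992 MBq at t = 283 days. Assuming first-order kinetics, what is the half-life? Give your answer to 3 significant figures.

120 days

Over Δt = 283 − 154 = 129 days, the level fell by a factor of 2090/992 ≈ 2.1069.
n = log₂(2.1069) ≈ 1.0751 half-lives, so t½ = 129/1.0751 ≈ 119.99 days.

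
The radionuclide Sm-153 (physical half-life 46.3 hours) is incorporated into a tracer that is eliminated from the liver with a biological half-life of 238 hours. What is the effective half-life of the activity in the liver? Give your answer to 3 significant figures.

38.8 hours

1/t_eff = 1/t_phys + 1/t_biol = 1/46.3 + 1/238 = 0.0258 per hour.
t_eff = 46.3 × 238 / (46.3 + 238) ≈ 38.76 hours.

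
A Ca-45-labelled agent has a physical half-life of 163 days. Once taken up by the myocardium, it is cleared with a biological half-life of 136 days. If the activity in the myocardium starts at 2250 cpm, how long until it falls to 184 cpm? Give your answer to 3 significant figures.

268 days

1/t_eff = 1/t_phys + 1/t_biol = 1/163 + 1/136 = 0.013488 per day.
t_eff = 163 × 136 / (163 + 136) ≈ 74.14 days.
n = log₂(2250/184) ≈ 3.6121; t = 3.6121 × 74.14 ≈ 267.81 days.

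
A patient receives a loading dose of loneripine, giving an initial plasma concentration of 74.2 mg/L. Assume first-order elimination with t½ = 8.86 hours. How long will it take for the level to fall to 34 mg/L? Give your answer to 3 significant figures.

Fraction remaining = 34/74.2 ≈ 0.45822.
n = log₂(74.2/34) = ln(2.1824)/ln 2 ≈ 1.1259 half-lives.
t = n × t½ = 1.1259 × 8.86 ≈ 9.9753 hours.

9.98 hours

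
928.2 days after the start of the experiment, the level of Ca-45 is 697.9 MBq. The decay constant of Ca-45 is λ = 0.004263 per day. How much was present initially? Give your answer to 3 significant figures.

t½ = ln 2 / λ = 0.69315 / 0.004263 ≈ 162.6 days.
Number of half-lives elapsed: n = 928.2/162.6 ≈ 5.7086.
A₀ = A × 2^n = 697.9 × 2^5.7086 = 697.9 × 52.296 ≈ 36497 MBq.

36500 MBq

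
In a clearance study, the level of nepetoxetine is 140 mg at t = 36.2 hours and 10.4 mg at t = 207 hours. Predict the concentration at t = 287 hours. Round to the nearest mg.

Over Δt = 207 − 36.2 = 170.8 hours, the level fell by a factor of 140/10.4 ≈ 13.462.
n = log₂(13.462) ≈ 3.7508 half-lives, so t½ = 170.8/3.7508 ≈ 45.537 hours.
From t = 207 to t = 287: 10.4 × (1/2)^((287−207)/45.537) ≈ 3.0774 mg.

3 mg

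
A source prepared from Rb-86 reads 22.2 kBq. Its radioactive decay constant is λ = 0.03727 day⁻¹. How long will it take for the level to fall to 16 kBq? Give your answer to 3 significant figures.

8.79 days

t½ = ln 2 / λ = 0.69315 / 0.03727 ≈ 18.598 days.
Fraction remaining = 16/22.2 ≈ 0.72072.
n = log₂(22.2/16) = ln(1.3875)/ln 2 ≈ 0.47249 half-lives.
t = n × t½ = 0.47249 × 18.598 ≈ 8.7873 days.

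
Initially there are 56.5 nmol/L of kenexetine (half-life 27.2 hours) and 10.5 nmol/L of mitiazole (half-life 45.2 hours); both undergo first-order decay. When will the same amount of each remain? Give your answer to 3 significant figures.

Set 56.5·(1/2)^(t/27.2) = 10.5·(1/2)^(t/45.2).
Taking log₂: log₂(56.5/10.5) = t·(1/27.2 − 1/45.2).
log₂(5.381) = 2.4279; 1/27.2 − 1/45.2 = 0.014641.
t = 2.4279 / 0.014641 ≈ 165.83 hours.

166 hours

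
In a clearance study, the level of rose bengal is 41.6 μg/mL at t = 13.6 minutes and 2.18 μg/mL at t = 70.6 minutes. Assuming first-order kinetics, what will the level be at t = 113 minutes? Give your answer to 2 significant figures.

Over Δt = 70.6 − 13.6 = 57 minutes, the level fell by a factor of 41.6/2.18 ≈ 19.083.
n = log₂(19.083) ≈ 4.2542 half-lives, so t½ = 57/4.2542 ≈ 13.399 minutes.
From t = 70.6 to t = 113: 2.18 × (1/2)^((113−70.6)/13.399) ≈ 0.24313 μg/mL.

0.24 μg/mL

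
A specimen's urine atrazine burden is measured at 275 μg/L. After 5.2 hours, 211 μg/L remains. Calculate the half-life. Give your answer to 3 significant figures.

A/A₀ = 211/275 ≈ 0.76727.
n = log₂(1.3033) ≈ 0.38219 half-lives elapsed in 5.2 hours.
t½ = 5.2/0.38219 ≈ 13.606 hours.

13.6 hours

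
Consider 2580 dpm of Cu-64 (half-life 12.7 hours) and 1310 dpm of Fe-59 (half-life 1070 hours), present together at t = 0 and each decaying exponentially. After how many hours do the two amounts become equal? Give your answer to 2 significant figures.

Set 2580·(1/2)^(t/12.7) = 1310·(1/2)^(t/1070).
Taking log₂: log₂(2580/1310) = t·(1/12.7 − 1/1070).
log₂(1.9695) = 0.9778; 1/12.7 − 1/1070 = 0.077806.
t = 0.9778 / 0.077806 ≈ 12.567 hours.

13 hours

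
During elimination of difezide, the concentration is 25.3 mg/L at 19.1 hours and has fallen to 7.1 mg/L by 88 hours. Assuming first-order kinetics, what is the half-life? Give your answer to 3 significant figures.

Over Δt = 88 − 19.1 = 68.9 hours, the level fell by a factor of 25.3/7.1 ≈ 3.5634.
n = log₂(3.5634) ≈ 1.8332 half-lives, so t½ = 68.9/1.8332 ≈ 37.584 hours.

37.6 hours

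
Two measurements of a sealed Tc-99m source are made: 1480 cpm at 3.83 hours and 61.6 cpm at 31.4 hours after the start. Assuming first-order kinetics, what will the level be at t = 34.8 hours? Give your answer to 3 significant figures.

41.6 cpm

Over Δt = 31.4 − 3.83 = 27.57 hours, the level fell by a factor of 1480/61.6 ≈ 24.026.
n = log₂(24.026) ≈ 4.5865 half-lives, so t½ = 27.57/4.5865 ≈ 6.0111 hours.
From t = 31.4 to t = 34.8: 61.6 × (1/2)^((34.8−31.4)/6.0111) ≈ 41.621 cpm.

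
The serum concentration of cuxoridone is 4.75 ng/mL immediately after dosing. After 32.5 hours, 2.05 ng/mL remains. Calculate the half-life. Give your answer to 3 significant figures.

A/A₀ = 2.05/4.75 ≈ 0.43158.
n = log₂(2.3171) ≈ 1.2123 half-lives elapsed in 32.5 hours.
t½ = 32.5/1.2123 ≈ 26.808 hours.

26.8 hours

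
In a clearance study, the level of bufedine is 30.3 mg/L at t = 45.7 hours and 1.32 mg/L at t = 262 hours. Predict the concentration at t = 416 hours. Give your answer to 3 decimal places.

0.142 mg/L

Over Δt = 262 − 45.7 = 216.3 hours, the level fell by a factor of 30.3/1.32 ≈ 22.955.
n = log₂(22.955) ≈ 4.5207 half-lives, so t½ = 216.3/4.5207 ≈ 47.846 hours.
From t = 262 to t = 416: 1.32 × (1/2)^((416−262)/47.846) ≈ 0.1418 mg/L.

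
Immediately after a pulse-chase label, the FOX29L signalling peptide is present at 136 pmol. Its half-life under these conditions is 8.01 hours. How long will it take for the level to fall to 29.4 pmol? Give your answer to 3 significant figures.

Fraction remaining = 29.4/136 ≈ 0.21618.
n = log₂(136/29.4) = ln(4.6259)/ln 2 ≈ 2.2097 half-lives.
t = n × t½ = 2.2097 × 8.01 ≈ 17.7 hours.

17.7 hours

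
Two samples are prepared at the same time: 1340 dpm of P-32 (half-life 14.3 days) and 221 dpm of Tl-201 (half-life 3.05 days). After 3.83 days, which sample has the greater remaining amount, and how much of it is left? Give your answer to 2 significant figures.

P-32: 1340 × (1/2)^0.26783 ≈ 1113 dpm.
Tl-201: 221 × (1/2)^1.2557 ≈ 92.55 dpm.
P-32 has more remaining, at ≈ 1113 dpm.

P-32, 1100 dpm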